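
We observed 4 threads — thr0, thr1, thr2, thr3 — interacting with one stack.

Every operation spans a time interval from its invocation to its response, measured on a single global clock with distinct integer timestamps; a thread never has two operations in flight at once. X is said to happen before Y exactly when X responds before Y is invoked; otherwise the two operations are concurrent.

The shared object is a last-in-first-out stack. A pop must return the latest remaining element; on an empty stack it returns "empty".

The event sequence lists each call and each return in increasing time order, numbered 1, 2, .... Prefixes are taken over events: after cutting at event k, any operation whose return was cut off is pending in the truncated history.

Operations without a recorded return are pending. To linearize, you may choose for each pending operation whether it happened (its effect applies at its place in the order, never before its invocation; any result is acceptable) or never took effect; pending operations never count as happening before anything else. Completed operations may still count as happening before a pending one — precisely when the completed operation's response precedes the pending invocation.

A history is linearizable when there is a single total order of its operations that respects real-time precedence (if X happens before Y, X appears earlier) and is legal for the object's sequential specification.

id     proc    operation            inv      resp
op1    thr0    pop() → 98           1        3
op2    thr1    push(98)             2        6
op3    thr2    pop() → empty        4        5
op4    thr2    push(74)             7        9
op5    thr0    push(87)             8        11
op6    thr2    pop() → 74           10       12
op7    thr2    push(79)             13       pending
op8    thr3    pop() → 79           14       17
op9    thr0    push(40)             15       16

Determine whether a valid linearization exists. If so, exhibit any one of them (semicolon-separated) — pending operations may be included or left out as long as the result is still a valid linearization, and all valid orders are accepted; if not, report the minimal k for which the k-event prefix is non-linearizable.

step 1: op2 push(98) — stack <98>
step 2: op1 pop() → 98 — stack <>
step 3: op3 pop() → empty — stack <>
step 4: op4 push(74) — stack <74>
step 5: op6 pop() → 74 — stack <>
step 6: op5 push(87) — stack <87>
step 7: op7 push(79) (pending, included) — stack <87,79>
step 8: op8 pop() → 79 — stack <87>
step 9: op9 push(40) — stack <87,40>

linearizable — witness: op2; op1; op3; op4; op6; op5; op7; op8; op9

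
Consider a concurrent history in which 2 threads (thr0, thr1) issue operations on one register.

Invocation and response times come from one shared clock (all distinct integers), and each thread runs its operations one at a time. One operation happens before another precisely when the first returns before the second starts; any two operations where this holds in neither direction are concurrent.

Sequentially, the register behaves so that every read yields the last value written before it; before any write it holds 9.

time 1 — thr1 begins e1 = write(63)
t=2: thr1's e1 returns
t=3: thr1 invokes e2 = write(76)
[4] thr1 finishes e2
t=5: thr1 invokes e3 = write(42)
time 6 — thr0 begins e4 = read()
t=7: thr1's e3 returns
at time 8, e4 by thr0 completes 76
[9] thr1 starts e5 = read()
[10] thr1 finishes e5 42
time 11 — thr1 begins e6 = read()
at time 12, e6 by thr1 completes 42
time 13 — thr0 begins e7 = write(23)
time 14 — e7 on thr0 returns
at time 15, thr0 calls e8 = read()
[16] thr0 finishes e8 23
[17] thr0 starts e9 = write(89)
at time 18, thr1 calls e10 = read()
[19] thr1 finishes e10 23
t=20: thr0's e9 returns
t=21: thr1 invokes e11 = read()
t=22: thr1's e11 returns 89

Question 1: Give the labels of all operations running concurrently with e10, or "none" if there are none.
e10 spans [18,19]; an op avoiding the whole window 18..19 is ordered, any other is concurrent
e1 [1,2]: before
e2 [3,4]: before
e3 [5,7]: before
e4 [6,8]: before
e5 [9,10]: before
e6 [11,12]: before
e7 [13,14]: before
e8 [15,16]: before
e9 [17,20]: concurrent
e11 [21,22]: after

e9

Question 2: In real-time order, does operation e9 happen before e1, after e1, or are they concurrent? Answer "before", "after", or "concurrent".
e9 spans [17,20], e1 spans [1,2]
resp(e1)=2 < inv(e9)=17

after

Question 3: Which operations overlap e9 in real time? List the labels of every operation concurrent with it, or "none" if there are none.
e9 spans [17,20]: anything still running between times 17 and 20 counts as concurrent
e1 [1,2]: before
e2 [3,4]: before
e3 [5,7]: before
e4 [6,8]: before
e5 [9,10]: before
e6 [11,12]: before
e7 [13,14]: before
e8 [15,16]: before
e10 [18,19]: concurrent
e11 [21,22]: after

e10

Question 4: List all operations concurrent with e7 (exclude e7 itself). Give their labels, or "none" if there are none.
concurrent with e7 ([13,14]): every op whose interval crosses 13..14
e1 [1,2]: before
e2 [3,4]: before
e3 [5,7]: before
e4 [6,8]: before
e5 [9,10]: before
e6 [11,12]: before
e8 [15,16]: after
e9 [17,20]: after
e10 [18,19]: after
e11 [21,22]: after

none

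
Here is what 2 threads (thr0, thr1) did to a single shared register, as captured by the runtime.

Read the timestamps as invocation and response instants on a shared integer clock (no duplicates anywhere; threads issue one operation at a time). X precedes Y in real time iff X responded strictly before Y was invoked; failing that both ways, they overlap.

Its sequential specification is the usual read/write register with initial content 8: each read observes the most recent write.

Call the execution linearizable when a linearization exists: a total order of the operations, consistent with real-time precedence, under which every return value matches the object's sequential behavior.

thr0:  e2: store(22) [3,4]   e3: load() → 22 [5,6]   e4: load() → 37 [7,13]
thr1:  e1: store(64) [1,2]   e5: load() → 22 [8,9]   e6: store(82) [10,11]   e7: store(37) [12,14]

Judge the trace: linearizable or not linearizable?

linearizable

one valid linearization: e1, e2, e3, e5, e6, e7, e4
1. e1 store(64), leaving value 64
2. e2 store(22), leaving value 22
3. e3 load() → 22, leaving value 22
4. e5 load() → 22, leaving value 22
5. e6 store(82), leaving value 82
6. e7 store(37), leaving value 37
7. e4 load() → 37, leaving value 37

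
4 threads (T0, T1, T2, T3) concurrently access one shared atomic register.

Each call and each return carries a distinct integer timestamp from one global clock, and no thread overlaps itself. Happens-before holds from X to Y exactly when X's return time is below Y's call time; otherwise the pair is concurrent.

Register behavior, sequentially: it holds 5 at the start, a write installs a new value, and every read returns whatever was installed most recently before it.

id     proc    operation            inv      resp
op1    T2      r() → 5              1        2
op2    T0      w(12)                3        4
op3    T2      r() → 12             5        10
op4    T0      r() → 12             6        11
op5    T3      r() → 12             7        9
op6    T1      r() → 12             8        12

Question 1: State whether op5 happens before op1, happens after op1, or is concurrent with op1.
Answer: after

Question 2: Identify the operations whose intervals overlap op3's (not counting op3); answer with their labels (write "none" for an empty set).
Answer: op4, op5, op6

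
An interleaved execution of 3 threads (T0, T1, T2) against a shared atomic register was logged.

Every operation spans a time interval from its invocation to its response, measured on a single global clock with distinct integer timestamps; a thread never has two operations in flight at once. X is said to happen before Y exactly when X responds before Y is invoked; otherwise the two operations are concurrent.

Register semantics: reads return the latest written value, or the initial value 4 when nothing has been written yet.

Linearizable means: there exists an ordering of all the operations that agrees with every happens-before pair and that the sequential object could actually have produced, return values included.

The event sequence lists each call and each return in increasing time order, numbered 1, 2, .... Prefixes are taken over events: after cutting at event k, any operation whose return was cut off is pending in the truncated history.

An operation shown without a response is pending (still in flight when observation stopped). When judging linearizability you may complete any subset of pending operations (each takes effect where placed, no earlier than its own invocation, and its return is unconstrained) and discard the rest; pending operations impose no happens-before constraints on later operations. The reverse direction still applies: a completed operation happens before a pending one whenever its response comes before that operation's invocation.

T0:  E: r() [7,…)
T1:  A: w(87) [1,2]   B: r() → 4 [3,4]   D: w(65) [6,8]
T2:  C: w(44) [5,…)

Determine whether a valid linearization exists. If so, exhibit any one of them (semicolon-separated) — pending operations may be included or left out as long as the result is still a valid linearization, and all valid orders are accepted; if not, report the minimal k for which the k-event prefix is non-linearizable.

already the first 4 events (up to B's response at time 4) admit no linearization; the first 3 still do
exhaustive check: the 2 completed atomic register ops admit one real-time order; illegal
one such order, A, B, breaks at step 2 where B r() → 4 is illegal

not linearizable — minimal violating prefix: 4 events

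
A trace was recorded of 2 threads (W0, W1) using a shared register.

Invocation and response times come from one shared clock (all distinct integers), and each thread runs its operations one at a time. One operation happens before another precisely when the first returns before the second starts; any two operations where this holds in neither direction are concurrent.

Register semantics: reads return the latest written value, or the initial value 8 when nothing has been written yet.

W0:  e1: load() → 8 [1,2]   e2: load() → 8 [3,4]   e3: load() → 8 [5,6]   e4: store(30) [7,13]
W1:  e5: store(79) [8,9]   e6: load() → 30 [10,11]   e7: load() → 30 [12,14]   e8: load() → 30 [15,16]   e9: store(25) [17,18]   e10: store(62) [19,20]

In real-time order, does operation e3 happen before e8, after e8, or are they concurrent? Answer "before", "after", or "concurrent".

before

e3 spans [5,6], e8 spans [15,16]
resp(e3)=6 < inv(e8)=15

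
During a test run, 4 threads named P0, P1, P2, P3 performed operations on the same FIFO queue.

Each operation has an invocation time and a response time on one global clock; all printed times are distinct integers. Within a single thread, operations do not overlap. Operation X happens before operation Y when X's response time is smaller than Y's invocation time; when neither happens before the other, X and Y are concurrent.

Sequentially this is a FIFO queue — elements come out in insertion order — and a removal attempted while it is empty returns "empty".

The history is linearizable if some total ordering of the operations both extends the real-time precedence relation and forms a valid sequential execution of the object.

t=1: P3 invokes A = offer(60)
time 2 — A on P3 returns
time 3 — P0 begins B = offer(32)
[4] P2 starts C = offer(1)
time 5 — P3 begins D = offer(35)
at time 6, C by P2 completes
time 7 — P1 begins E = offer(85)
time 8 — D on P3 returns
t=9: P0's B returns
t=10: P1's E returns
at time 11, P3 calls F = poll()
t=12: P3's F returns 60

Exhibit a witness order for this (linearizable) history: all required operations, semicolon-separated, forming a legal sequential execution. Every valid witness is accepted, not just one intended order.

A; B; C; D; E; F

1. A offer(60), leaving queue <60>
2. B offer(32), leaving queue <60,32>
3. C offer(1), leaving queue <60,32,1>
4. D offer(35), leaving queue <60,32,1,35>
5. E offer(85), leaving queue <60,32,1,35,85>
6. F poll() → 60, leaving queue <32,1,35,85>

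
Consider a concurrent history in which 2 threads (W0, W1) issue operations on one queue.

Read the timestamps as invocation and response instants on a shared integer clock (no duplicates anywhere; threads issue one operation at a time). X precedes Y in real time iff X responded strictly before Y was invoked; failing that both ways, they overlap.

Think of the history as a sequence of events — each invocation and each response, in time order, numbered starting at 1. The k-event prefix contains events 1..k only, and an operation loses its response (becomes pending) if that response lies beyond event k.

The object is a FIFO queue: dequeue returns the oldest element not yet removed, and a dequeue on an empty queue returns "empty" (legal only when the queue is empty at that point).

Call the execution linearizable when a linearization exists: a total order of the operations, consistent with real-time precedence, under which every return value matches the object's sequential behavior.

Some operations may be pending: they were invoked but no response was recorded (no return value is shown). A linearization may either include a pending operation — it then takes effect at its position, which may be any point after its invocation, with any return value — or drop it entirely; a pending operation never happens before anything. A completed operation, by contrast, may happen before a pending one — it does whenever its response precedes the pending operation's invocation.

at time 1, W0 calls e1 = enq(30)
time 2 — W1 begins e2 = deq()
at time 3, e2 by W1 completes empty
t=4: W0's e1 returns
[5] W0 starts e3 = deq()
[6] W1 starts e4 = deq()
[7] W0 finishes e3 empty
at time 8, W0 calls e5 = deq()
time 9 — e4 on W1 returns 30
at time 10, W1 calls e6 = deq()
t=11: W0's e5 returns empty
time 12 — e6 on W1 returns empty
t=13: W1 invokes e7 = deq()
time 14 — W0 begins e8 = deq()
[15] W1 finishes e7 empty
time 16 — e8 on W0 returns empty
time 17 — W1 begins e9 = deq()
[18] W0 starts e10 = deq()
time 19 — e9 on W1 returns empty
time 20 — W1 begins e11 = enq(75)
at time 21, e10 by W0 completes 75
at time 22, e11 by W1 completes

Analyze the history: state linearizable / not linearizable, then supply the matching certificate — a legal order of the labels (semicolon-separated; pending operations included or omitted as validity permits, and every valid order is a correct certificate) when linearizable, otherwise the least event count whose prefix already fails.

step 1: e2 deq() → empty — queue <>
step 2: e1 enq(30) — queue <30>
step 3: e4 deq() → 30 — queue <>
step 4: e3 deq() → empty — queue <>
step 5: e5 deq() → empty — queue <>
step 6: e6 deq() → empty — queue <>
step 7: e7 deq() → empty — queue <>
step 8: e8 deq() → empty — queue <>
step 9: e9 deq() → empty — queue <>
step 10: e11 enq(75) — queue <75>
step 11: e10 deq() → 75 — queue <>

linearizable — witness: e2; e1; e4; e3; e5; e6; e7; e8; e9; e11; e10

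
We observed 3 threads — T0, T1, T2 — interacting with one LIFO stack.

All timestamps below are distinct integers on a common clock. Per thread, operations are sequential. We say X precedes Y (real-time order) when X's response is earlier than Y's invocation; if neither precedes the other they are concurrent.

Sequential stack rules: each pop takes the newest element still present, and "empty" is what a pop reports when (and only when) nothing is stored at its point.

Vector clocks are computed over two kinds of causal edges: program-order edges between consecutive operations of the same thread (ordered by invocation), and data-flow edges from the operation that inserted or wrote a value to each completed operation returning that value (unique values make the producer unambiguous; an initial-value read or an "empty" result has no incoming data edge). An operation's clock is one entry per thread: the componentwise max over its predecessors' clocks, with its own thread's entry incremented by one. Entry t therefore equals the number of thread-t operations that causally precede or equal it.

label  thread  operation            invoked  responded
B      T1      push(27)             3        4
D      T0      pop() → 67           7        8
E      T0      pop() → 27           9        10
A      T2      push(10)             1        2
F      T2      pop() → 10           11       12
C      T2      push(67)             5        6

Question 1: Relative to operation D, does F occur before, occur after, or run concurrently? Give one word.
after

F spans [11,12], D spans [7,8]
resp(D)=8 < inv(F)=11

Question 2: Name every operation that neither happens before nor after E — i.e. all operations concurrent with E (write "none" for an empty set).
none

overlap test against E [9,10]: concurrent iff the interval meets 9..10
A [1,2]: before
B [3,4]: before
C [5,6]: before
D [7,8]: before
F [11,12]: after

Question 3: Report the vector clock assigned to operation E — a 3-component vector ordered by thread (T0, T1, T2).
(2, 1, 2)

no predecessors for A (invoked 1): T2 increments from zero → (0, 0, 1)
no predecessors for B (invoked 3): T1 increments from zero → (0, 1, 0)
VC(C, invoked at 5): max of VC(A)=(0, 0, 1), then +1 on thread T2 → (0, 0, 2)
VC(F, invoked at 11): max of VC(A)=(0, 0, 1), VC(C)=(0, 0, 2), then +1 on thread T2 → (0, 0, 3)
VC(D, invoked at 7): max of VC(C)=(0, 0, 2), then +1 on thread T0 → (1, 0, 2)
VC(E, invoked at 9): max of VC(B)=(0, 1, 0), VC(D)=(1, 0, 2), then +1 on thread T0 → (2, 1, 2)
target: VC(E) = (2, 1, 2)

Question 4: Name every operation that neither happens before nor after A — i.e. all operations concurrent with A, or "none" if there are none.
none

A spans [1,2]: anything still running between times 1 and 2 counts as concurrent
B [3,4]: after
C [5,6]: after
D [7,8]: after
E [9,10]: after
F [11,12]: after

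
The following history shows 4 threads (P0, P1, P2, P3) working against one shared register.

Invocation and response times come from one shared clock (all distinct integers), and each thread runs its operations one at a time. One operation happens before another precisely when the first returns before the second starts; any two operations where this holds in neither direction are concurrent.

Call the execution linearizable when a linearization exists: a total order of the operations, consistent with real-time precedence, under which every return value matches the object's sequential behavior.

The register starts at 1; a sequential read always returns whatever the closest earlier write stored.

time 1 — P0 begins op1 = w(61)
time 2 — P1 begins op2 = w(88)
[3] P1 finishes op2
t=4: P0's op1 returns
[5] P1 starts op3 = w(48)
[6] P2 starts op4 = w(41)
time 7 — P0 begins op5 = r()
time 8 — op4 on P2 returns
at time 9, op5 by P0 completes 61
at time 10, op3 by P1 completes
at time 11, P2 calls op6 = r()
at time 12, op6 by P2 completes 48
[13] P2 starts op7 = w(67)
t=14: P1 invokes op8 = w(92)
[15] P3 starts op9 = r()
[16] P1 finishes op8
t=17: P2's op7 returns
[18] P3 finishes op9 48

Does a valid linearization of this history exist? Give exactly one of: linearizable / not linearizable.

linearizable

witness order: op2, op1, op5, op4, op3, op6, op9, op7, op8
1. op2 w(88), leaving value 88
2. op1 w(61), leaving value 61
3. op5 r() → 61, leaving value 61
4. op4 w(41), leaving value 41
5. op3 w(48), leaving value 48
6. op6 r() → 48, leaving value 48
7. op9 r() → 48, leaving value 48
8. op7 w(67), leaving value 67
9. op8 w(92), leaving value 92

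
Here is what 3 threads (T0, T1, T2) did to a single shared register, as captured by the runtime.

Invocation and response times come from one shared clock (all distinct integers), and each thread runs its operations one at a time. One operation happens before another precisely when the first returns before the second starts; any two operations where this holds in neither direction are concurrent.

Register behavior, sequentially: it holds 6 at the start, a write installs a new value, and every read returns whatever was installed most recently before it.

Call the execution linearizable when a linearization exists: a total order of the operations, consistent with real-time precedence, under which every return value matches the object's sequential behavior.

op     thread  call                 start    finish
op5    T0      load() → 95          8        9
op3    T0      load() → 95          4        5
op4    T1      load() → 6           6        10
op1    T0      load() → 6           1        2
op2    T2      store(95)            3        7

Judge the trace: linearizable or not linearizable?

the violation lands at event 10, op4's response at time 10: events 1..9 linearize, events 1..10 do not
no legal order exists: 5 real-time-consistent candidates over 5 completed register operations, all rejected
one such order, op1, op2, op3, op4, op5, breaks at step 4 where op4 load() → 6 is illegal
one such order, op1, op2, op3, op5, op4, breaks at step 5 where op4 load() → 6 is illegal

not linearizable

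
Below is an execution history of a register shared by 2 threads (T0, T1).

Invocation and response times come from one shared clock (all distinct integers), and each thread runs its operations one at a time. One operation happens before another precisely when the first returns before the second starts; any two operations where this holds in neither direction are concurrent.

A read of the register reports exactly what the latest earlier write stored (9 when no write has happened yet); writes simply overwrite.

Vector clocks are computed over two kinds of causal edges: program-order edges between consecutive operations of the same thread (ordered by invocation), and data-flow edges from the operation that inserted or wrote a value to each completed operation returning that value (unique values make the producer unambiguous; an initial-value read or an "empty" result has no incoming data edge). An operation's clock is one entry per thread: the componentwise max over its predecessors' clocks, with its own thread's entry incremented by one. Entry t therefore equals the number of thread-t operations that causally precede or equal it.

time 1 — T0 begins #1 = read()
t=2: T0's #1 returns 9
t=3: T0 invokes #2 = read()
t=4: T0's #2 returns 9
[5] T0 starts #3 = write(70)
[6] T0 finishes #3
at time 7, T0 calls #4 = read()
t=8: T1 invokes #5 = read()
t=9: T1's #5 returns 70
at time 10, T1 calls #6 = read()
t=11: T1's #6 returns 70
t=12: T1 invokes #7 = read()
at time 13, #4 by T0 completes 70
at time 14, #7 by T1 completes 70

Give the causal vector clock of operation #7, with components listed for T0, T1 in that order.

(3, 3)

no predecessors for #1 (invoked 1): T0 increments from zero → (1, 0)
invoked at 3, #2 merges VC(#1)=(1, 0) and bumps T0's slot → (2, 0)
invoked at 5, #3 merges VC(#2)=(2, 0) and bumps T0's slot → (3, 0)
invoked at 8, #5 merges VC(#3)=(3, 0) and bumps T1's slot → (3, 1)
invoked at 7, #4 merges VC(#3)=(3, 0) and bumps T0's slot → (4, 0)
invoked at 10, #6 merges VC(#3)=(3, 0), VC(#5)=(3, 1) and bumps T1's slot → (3, 2)
invoked at 12, #7 merges VC(#3)=(3, 0), VC(#6)=(3, 2) and bumps T1's slot → (3, 3)
target: VC(#7) = (3, 3)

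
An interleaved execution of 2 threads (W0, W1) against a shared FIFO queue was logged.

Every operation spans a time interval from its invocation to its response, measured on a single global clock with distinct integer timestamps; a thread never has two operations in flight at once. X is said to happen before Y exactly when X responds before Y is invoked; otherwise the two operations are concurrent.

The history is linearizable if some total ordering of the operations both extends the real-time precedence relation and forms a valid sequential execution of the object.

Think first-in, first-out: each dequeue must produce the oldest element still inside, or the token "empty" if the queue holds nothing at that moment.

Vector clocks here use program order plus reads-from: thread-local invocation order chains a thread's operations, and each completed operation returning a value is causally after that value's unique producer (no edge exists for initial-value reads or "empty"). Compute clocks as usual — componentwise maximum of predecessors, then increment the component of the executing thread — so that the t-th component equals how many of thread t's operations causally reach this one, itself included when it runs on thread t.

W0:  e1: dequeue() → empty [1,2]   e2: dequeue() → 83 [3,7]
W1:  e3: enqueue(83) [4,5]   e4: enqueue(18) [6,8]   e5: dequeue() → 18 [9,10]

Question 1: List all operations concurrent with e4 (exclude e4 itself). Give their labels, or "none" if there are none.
Answer: e2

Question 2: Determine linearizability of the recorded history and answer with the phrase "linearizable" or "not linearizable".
witness order: e1, e3, e2, e4, e5
1. e1 dequeue() → empty, leaving queue <>
2. e3 enqueue(83), leaving queue <83>
3. e2 dequeue() → 83, leaving queue <>
4. e4 enqueue(18), leaving queue <18>
5. e5 dequeue() → 18, leaving queue <>

linearizable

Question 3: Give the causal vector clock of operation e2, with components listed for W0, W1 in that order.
Answer: (2, 1)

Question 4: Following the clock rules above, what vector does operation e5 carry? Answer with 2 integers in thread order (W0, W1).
Answer: (0, 3)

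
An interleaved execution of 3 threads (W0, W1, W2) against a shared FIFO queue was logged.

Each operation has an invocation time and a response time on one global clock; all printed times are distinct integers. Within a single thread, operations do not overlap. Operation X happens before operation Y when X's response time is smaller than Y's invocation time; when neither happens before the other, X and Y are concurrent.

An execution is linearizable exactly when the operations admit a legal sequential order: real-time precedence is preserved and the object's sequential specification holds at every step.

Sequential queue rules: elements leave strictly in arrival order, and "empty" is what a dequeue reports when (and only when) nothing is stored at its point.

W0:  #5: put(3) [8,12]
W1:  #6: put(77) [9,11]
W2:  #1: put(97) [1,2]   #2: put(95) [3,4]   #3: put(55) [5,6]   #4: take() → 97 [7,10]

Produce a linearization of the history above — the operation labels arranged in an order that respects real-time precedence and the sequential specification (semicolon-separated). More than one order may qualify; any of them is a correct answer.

#1; #2; #3; #4; #5; #6

1. #1 put(97), leaving queue <97>
2. #2 put(95), leaving queue <97,95>
3. #3 put(55), leaving queue <97,95,55>
4. #4 take() → 97, leaving queue <95,55>
5. #5 put(3), leaving queue <95,55,3>
6. #6 put(77), leaving queue <95,55,3,77>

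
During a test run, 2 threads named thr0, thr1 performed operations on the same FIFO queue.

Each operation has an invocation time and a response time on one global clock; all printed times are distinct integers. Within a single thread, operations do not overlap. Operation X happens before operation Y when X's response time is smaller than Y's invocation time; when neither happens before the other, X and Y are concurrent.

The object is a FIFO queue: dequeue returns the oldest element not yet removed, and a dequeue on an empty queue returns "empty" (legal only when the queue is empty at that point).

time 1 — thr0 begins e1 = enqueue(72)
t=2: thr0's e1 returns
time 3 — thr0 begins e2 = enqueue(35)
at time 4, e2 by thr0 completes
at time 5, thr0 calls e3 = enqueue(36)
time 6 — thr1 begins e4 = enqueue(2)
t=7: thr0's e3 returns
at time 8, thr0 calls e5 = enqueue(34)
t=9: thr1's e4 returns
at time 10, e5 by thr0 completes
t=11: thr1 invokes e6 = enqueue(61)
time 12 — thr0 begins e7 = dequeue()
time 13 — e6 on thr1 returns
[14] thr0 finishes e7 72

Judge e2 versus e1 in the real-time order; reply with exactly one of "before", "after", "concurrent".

after

e2 spans [3,4], e1 spans [1,2]
resp(e1)=2 < inv(e2)=3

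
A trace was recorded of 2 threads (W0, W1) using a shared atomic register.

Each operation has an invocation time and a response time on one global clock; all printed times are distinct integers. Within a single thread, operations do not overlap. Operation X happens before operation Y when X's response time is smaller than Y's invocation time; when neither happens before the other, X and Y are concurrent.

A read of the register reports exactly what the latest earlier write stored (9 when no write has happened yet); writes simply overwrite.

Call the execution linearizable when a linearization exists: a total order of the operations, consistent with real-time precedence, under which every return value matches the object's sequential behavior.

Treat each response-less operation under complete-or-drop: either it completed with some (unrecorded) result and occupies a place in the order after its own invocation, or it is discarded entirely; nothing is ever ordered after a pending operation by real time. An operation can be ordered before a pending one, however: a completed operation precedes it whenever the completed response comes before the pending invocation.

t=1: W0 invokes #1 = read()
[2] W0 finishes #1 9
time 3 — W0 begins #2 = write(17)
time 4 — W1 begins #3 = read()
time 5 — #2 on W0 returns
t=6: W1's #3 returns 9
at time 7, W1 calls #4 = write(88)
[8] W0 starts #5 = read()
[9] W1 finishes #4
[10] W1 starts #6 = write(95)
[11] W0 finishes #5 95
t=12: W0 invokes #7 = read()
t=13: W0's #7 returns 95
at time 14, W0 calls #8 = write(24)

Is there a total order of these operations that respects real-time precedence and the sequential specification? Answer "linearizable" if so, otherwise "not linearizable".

witness order: #1, #3, #2, #4, #6, #5, #7
after step 1 (#1 read() → 9): value 9
after step 2 (#3 read() → 9): value 9
after step 3 (#2 write(17)): value 17
after step 4 (#4 write(88)): value 88
after step 5 (#6 write(95) (pending, included)): value 95
after step 6 (#5 read() → 95): value 95
after step 7 (#7 read() → 95): value 95

linearizable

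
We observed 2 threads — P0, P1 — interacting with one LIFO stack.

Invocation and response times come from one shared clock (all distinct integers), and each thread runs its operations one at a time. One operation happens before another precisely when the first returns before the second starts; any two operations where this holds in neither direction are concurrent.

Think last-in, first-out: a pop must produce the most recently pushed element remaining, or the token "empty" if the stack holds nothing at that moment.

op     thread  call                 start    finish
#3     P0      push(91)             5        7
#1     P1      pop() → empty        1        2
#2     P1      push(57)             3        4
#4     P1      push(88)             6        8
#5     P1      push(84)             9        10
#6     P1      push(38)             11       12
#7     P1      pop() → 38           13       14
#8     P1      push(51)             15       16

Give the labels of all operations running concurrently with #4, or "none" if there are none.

#4 spans [6,8]: anything still running between times 6 and 8 counts as concurrent
#1 [1,2]: before
#2 [3,4]: before
#3 [5,7]: concurrent
#5 [9,10]: after
#6 [11,12]: after
#7 [13,14]: after
#8 [15,16]: after

#3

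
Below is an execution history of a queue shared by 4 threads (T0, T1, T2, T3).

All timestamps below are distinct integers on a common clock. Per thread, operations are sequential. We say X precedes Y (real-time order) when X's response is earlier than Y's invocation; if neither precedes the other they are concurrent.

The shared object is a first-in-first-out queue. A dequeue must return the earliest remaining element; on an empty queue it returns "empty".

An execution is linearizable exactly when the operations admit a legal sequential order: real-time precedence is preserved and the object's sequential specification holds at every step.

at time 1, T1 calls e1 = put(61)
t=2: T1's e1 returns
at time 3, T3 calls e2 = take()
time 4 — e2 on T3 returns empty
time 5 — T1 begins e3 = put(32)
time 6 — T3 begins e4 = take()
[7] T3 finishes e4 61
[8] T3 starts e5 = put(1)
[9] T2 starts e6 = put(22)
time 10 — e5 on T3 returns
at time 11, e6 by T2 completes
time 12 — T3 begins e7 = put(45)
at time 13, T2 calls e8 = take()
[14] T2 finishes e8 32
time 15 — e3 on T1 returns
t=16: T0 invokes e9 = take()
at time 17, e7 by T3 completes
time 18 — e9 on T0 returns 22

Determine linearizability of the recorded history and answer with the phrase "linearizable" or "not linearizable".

prefix check: 1..3 passes, 1..4 fails once e2's time-4 response joins
the sole real-time-consistent order of 2 completed operations fails the queue replay
for example e1, e2 fails at step 2: e2 take() → empty is not legal there

not linearizable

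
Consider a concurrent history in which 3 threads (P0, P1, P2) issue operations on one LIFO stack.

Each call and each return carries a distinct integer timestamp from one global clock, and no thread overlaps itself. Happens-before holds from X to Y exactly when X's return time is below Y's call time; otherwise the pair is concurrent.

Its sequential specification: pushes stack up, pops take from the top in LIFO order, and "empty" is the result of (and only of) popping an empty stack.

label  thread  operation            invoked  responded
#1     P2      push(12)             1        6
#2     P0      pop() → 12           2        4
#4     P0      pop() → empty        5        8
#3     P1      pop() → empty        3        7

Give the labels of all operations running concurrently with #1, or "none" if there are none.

#2, #3, #4

concurrent with #1 ([1,6]): every op whose interval crosses 1..6
#2 [2,4]: concurrent
#3 [3,7]: concurrent
#4 [5,8]: concurrent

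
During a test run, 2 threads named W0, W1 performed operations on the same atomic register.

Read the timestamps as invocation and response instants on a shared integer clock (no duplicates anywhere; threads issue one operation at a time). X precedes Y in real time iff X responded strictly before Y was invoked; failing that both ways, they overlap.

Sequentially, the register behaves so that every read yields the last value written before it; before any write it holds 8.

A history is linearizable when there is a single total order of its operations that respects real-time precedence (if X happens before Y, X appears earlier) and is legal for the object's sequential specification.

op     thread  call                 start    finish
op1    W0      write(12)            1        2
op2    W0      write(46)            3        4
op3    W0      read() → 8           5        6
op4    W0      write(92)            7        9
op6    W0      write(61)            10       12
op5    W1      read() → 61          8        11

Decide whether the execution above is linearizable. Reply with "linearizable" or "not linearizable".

already the first 6 events (up to op3's response at time 6) admit no linearization; the first 5 still do
the sole real-time-consistent order of 3 completed operations fails the atomic register replay
sample order op1, op2, op3 stalls at step 3 — op3 read() → 8 has no legal effect

not linearizable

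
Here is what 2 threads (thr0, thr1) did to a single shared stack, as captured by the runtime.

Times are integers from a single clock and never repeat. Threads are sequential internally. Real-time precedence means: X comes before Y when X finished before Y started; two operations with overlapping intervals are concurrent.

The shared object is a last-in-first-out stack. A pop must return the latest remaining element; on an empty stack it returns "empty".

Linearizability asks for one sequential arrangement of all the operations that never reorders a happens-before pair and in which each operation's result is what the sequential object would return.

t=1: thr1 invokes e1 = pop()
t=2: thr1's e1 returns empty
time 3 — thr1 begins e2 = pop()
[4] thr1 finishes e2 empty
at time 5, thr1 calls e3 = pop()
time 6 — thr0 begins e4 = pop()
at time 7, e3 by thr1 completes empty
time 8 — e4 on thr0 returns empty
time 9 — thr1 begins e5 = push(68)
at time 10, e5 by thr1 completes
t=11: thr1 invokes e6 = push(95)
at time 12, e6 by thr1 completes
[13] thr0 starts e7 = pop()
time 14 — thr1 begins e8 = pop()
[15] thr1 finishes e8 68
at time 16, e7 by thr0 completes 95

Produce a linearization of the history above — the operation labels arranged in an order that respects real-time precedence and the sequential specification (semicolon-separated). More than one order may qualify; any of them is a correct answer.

e1; e2; e3; e4; e5; e6; e7; e8

step 1: e1 pop() → empty — stack <>
step 2: e2 pop() → empty — stack <>
step 3: e3 pop() → empty — stack <>
step 4: e4 pop() → empty — stack <>
step 5: e5 push(68) — stack <68>
step 6: e6 push(95) — stack <68,95>
step 7: e7 pop() → 95 — stack <68>
step 8: e8 pop() → 68 — stack <>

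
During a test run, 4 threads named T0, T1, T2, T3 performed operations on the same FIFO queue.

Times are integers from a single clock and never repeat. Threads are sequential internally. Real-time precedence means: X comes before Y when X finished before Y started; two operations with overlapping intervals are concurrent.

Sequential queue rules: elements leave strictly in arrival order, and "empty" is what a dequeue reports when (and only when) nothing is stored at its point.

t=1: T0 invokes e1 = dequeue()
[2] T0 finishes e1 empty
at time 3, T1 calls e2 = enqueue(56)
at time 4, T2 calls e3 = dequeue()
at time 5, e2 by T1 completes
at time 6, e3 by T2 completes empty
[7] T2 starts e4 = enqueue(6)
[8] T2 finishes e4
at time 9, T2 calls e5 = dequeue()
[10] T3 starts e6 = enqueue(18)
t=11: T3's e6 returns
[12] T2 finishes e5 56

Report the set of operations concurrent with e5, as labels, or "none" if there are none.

e5 spans [9,12]; an op avoiding the whole window 9..12 is ordered, any other is concurrent
e1 [1,2]: before
e2 [3,5]: before
e3 [4,6]: before
e4 [7,8]: before
e6 [10,11]: concurrent

e6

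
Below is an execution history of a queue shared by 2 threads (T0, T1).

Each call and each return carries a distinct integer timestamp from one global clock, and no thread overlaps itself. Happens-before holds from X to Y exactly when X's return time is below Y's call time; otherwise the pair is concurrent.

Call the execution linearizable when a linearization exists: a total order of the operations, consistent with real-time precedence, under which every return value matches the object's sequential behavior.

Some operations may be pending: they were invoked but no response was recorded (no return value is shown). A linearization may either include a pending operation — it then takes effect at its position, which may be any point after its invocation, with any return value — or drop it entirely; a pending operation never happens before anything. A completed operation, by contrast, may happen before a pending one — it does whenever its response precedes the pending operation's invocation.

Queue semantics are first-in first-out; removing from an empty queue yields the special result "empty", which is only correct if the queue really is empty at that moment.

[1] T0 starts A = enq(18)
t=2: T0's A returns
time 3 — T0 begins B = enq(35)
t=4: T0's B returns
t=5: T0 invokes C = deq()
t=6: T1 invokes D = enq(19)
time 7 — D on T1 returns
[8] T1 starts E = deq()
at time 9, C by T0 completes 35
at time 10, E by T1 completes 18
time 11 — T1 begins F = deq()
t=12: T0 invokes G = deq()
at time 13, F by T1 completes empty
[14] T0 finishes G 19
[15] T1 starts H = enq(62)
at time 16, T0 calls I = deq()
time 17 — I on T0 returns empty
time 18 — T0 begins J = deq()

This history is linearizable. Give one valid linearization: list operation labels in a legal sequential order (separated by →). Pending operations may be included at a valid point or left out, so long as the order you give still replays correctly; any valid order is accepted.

step 1: A enq(18) — queue <18>
step 2: B enq(35) — queue <18,35>
step 3: D enq(19) — queue <18,35,19>
step 4: E deq() → 18 — queue <35,19>
step 5: C deq() → 35 — queue <19>
step 6: G deq() → 19 — queue <>
step 7: F deq() → empty — queue <>
step 8: I deq() → empty — queue <>

A → B → D → E → C → G → F → I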